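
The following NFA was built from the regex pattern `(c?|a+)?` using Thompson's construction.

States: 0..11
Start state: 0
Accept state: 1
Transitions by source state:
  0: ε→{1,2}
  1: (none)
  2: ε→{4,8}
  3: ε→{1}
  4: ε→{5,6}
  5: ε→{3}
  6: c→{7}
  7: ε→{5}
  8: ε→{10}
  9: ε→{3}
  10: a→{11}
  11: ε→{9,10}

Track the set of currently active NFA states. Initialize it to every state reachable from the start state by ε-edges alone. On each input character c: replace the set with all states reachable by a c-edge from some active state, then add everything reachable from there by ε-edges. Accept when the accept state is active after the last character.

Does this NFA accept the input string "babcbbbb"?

S₀ = ε-closure({0}) = {0,1,2,3,4,5,6,8,10}
'b' @ 1: {}  — state set empty
rest 'abcbbbb' ignored (set empty)
final: {}; accept 1 not in set

Answer: REJECT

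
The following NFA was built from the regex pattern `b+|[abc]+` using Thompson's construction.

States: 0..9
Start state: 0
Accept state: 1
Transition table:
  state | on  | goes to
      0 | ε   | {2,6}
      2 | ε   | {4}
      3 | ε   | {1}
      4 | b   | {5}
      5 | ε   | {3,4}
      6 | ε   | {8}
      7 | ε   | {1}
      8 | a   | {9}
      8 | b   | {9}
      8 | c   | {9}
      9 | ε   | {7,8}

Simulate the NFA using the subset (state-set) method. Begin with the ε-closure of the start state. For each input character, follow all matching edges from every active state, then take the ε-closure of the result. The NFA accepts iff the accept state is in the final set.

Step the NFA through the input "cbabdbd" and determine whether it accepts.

Answer: REJECT

Trace:
start: ε-closure({0}) = {0,2,4,6,8}
'c' @ 1: {1,7,8,9}  (accept∈set)
'b' @ 2: {1,7,8,9}  (accept∈set)
'a' @ 3: {1,7,8,9}  (accept∈set)
'b' @ 4: {1,7,8,9}  (accept∈set)
'd' @ 5: {}  — no active states
rest 'bd' ignored (set empty)
end set {} — state 1 not in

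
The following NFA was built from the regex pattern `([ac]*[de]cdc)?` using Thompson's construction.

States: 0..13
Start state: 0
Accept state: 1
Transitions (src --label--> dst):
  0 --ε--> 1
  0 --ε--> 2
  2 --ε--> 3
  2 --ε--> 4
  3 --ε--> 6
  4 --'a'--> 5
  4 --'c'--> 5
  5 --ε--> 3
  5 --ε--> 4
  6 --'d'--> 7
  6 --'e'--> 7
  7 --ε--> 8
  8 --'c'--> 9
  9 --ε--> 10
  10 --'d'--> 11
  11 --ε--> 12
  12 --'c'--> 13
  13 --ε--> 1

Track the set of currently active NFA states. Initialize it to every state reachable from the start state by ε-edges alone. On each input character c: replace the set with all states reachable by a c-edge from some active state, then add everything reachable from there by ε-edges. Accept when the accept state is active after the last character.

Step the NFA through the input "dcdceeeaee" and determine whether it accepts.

Answer: REJECT

Derivation:
S₀ = ε-closure({0}) = {0,1,2,3,4,6}
'd' @ 1: {7,8}
'c' @ 2: {9,10}
'd' @ 3: {11,12}
'c' @ 4: {1,13}  ✓accept
'e' @ 5: {}  — state set empty
rest 'eeaee' ignored (set empty)
after full input: {}  (accept=1 not in)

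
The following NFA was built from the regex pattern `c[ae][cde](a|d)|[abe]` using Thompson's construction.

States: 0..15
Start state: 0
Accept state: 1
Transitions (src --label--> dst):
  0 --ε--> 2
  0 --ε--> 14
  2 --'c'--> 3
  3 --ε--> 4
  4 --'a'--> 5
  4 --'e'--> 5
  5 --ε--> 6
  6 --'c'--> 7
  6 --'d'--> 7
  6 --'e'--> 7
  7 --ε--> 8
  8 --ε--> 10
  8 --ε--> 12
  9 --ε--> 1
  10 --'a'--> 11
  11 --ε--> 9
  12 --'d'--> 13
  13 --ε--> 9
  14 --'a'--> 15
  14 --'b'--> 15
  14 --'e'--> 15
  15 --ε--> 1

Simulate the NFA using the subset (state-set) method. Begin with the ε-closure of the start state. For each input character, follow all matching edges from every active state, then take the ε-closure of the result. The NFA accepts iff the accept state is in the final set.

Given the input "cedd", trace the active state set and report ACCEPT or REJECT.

Answer: ACCEPT

Derivation:
initial (ε-close {0}): {0,2,14}
'c' @ 1: {3,4}
'e' @ 2: {5,6}
'd' @ 3: {7,8,10,12}
'd' @ 4: {1,9,13}  [accepting]
end set {1,9,13} — state 1 in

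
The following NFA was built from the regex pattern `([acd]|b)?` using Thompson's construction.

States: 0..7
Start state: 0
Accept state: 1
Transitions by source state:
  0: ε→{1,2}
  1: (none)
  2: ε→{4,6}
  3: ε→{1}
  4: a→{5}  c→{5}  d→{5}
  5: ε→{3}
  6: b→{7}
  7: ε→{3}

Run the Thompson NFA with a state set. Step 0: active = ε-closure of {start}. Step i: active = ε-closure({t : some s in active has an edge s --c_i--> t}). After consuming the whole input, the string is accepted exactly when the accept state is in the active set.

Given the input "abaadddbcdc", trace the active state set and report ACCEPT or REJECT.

S₀ = ε-closure({0}) = {0,1,2,4,6}
'a' @ 1: {1,3,5}  [accepting]
'b' @ 2: {}  — dead — no transitions
rest 'aadddbcdc' ignored (set empty)
after full input: {}  (accept=1 not in)

Answer: REJECT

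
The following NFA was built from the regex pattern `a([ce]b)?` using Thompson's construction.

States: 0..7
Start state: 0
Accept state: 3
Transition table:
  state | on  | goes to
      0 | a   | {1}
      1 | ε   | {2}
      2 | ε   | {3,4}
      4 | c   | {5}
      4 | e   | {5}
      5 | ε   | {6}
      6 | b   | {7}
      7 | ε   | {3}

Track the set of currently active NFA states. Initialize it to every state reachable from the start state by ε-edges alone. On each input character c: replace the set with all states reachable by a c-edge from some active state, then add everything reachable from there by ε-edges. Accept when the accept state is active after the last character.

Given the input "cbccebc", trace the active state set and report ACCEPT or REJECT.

S₀ = ε-closure({0}) = {0}
'c' @ 1: {}  — dead — no transitions
rest 'bccebc' ignored (set empty)
end set {} — state 3 not in

Answer: REJECT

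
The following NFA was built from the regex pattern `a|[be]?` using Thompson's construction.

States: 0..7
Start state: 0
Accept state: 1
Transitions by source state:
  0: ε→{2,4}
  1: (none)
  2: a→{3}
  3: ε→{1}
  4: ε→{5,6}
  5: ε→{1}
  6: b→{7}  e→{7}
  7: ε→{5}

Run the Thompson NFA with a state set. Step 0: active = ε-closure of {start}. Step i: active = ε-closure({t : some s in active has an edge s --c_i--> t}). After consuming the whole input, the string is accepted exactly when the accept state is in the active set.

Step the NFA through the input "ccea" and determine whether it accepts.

S₀ = ε-closure({0}) = {0,1,2,4,5,6}
'c' @ 1: {}  — state set empty
rest 'cea' ignored (set empty)
final: {}; accept 1 not in set

Answer: REJECT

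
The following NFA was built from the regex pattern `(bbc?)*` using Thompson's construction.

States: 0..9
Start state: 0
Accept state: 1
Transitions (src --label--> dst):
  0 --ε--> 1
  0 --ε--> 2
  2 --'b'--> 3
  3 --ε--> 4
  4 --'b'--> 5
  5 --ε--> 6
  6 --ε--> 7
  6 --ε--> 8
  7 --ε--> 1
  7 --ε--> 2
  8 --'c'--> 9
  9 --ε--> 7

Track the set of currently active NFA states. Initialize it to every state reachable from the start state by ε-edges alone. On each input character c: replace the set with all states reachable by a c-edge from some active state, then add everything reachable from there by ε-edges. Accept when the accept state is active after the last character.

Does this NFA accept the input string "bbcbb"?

Answer: ACCEPT

Derivation:
start: ε-closure({0}) = {0,1,2}
'b' @ 1: {3,4}
'b' @ 2: {1,2,5,6,7,8}  ✓accept
'c' @ 3: {1,2,7,9}  ✓accept
'b' @ 4: {3,4}
'b' @ 5: {1,2,5,6,7,8}  ✓accept
end set {1,2,5,6,7,8} — state 1 in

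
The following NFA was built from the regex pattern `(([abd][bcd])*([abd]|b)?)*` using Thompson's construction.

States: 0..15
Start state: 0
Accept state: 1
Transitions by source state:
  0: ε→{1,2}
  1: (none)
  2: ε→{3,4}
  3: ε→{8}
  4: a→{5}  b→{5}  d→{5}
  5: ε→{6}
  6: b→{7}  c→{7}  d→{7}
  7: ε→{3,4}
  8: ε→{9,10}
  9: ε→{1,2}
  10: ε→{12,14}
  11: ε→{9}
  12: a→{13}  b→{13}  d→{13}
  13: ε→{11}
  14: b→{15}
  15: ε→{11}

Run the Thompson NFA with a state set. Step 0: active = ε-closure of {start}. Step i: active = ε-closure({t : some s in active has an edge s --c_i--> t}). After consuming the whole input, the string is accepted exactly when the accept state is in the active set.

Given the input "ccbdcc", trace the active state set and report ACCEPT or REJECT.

start: ε-closure({0}) = {0,1,2,3,4,8,9,10,12,14}
'c' @ 1: {}  — state set empty
rest 'cbdcc' ignored (set empty)
final: {}; accept 1 not in set

Answer: REJECT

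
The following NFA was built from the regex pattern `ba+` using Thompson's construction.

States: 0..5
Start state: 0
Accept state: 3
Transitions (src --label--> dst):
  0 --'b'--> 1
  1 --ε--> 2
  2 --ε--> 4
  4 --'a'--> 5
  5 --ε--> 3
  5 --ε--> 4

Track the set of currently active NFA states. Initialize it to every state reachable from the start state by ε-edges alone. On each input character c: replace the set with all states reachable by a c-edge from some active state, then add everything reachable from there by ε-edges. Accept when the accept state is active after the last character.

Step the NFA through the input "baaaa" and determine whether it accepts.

initial (ε-close {0}): {0}
'b' @ 1: {1,2,4}
'a' @ 2: {3,4,5}  ✓accept
'a' @ 3: {3,4,5}  ✓accept
'a' @ 4: {3,4,5}  ✓accept
'a' @ 5: {3,4,5}  ✓accept
after full input: {3,4,5}  (accept=3 in)

Answer: ACCEPT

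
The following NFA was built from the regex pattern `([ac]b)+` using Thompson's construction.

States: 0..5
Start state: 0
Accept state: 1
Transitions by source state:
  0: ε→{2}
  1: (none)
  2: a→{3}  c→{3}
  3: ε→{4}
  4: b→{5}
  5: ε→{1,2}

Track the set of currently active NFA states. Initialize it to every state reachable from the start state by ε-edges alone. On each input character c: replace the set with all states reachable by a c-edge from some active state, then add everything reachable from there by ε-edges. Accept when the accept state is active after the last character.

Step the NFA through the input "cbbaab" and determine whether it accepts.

initial (ε-close {0}): {0,2}
'c' @ 1: {3,4}
'b' @ 2: {1,2,5}  ✓accept
'b' @ 3: {}  — state set empty
rest 'aab' ignored (set empty)
end set {} — state 1 not in

Answer: REJECT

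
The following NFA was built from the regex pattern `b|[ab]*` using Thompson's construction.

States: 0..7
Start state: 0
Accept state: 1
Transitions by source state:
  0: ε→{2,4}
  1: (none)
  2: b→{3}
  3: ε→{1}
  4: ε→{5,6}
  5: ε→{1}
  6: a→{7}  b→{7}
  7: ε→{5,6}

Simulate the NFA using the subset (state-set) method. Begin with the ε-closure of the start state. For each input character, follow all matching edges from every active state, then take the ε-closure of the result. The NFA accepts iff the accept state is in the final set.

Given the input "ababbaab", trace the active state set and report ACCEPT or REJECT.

Answer: ACCEPT

Steps:
S₀ = ε-closure({0}) = {0,1,2,4,5,6}
'a' @ 1: {1,5,6,7}  (accept∈set)
'b' @ 2: {1,5,6,7}  (accept∈set)
'a' @ 3: {1,5,6,7}  (accept∈set)
'b' @ 4: {1,5,6,7}  (accept∈set)
'b' @ 5: {1,5,6,7}  (accept∈set)
'a' @ 6: {1,5,6,7}  (accept∈set)
'a' @ 7: {1,5,6,7}  (accept∈set)
'b' @ 8: {1,5,6,7}  (accept∈set)
final: {1,5,6,7}; accept 1 in set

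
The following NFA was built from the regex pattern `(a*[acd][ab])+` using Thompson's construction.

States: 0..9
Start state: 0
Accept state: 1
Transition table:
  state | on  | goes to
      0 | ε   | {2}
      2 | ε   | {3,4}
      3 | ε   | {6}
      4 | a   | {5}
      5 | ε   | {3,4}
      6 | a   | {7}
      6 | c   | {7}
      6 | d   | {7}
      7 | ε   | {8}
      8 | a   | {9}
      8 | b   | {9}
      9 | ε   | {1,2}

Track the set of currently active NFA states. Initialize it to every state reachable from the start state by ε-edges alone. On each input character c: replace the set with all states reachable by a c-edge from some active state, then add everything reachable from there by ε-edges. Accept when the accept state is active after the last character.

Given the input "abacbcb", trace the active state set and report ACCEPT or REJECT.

Answer: ACCEPT

Steps:
initial (ε-close {0}): {0,2,3,4,6}
'a' @ 1: {3,4,5,6,7,8}
'b' @ 2: {1,2,3,4,6,9}  ✓accept
'a' @ 3: {3,4,5,6,7,8}
'c' @ 4: {7,8}
'b' @ 5: {1,2,3,4,6,9}  ✓accept
'c' @ 6: {7,8}
'b' @ 7: {1,2,3,4,6,9}  ✓accept
end set {1,2,3,4,6,9} — state 1 in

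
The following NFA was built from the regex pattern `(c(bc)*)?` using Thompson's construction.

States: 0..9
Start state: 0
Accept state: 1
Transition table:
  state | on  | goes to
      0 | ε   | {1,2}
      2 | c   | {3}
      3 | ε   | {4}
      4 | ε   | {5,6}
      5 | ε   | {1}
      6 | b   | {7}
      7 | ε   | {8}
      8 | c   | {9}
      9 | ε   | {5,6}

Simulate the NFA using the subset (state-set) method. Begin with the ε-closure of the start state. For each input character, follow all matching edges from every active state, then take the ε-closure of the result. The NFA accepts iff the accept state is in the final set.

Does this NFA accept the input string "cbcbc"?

S₀ = ε-closure({0}) = {0,1,2}
'c' @ 1: {1,3,4,5,6}  [accepting]
'b' @ 2: {7,8}
'c' @ 3: {1,5,6,9}  [accepting]
'b' @ 4: {7,8}
'c' @ 5: {1,5,6,9}  [accepting]
end set {1,5,6,9} — state 1 in

Answer: ACCEPT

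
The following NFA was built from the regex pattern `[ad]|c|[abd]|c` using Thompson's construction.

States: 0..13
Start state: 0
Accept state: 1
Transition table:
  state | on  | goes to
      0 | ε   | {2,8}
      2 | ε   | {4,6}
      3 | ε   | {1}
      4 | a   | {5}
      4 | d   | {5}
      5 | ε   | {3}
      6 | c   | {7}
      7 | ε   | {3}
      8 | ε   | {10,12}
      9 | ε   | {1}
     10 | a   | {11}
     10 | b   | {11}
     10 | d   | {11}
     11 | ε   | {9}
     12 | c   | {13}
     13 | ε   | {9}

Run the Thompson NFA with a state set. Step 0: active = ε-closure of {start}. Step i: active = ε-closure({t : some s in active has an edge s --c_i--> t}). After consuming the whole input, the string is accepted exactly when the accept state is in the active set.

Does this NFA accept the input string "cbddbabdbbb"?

Answer: REJECT

Trace:
initial (ε-close {0}): {0,2,4,6,8,10,12}
'c' @ 1: {1,3,7,9,13}  [accepting]
'b' @ 2: {}  — dead — no transitions
rest 'ddbabdbbb' ignored (set empty)
end set {} — state 1 not in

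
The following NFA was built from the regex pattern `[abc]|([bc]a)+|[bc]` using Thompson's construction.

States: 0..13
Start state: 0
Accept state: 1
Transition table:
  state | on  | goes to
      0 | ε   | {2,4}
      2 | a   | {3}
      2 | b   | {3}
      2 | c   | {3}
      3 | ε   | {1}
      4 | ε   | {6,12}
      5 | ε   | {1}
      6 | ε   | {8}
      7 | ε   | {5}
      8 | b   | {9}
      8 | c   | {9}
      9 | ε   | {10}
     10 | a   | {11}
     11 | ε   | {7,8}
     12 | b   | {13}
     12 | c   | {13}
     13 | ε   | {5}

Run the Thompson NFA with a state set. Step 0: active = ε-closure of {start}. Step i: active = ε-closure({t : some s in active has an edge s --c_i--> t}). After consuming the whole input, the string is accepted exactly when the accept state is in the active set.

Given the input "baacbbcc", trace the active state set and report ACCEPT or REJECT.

Answer: REJECT

Derivation:
S₀ = ε-closure({0}) = {0,2,4,6,8,12}
'b' @ 1: {1,3,5,9,10,13}  (accept∈set)
'a' @ 2: {1,5,7,8,11}  (accept∈set)
'a' @ 3: {}  — dead — no transitions
rest 'cbbcc' ignored (set empty)
after full input: {}  (accept=1 not in)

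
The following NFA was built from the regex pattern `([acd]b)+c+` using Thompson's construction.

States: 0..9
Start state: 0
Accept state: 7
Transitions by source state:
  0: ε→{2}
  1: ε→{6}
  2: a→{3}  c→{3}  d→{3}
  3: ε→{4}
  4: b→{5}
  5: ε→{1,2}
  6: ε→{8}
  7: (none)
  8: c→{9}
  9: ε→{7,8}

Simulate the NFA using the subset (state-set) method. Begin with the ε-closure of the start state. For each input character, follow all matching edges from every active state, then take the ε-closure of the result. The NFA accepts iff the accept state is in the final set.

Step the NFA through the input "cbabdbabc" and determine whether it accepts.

Answer: ACCEPT

Steps:
start: ε-closure({0}) = {0,2}
'c' @ 1: {3,4}
'b' @ 2: {1,2,5,6,8}
'a' @ 3: {3,4}
'b' @ 4: {1,2,5,6,8}
'd' @ 5: {3,4}
'b' @ 6: {1,2,5,6,8}
'a' @ 7: {3,4}
'b' @ 8: {1,2,5,6,8}
'c' @ 9: {3,4,7,8,9}  [accepting]
final: {3,4,7,8,9}; accept 7 in set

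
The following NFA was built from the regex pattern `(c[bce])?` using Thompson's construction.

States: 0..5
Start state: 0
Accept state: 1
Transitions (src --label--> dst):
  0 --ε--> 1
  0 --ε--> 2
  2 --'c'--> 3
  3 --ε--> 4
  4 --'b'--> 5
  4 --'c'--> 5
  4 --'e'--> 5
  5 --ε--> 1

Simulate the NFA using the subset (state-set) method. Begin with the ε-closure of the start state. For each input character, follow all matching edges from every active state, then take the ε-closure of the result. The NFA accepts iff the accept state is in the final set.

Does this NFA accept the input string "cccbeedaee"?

initial (ε-close {0}): {0,1,2}
'c' @ 1: {3,4}
'c' @ 2: {1,5}  [accepting]
'c' @ 3: {}  — no active states
rest 'beedaee' ignored (set empty)
final: {}; accept 1 not in set

Answer: REJECT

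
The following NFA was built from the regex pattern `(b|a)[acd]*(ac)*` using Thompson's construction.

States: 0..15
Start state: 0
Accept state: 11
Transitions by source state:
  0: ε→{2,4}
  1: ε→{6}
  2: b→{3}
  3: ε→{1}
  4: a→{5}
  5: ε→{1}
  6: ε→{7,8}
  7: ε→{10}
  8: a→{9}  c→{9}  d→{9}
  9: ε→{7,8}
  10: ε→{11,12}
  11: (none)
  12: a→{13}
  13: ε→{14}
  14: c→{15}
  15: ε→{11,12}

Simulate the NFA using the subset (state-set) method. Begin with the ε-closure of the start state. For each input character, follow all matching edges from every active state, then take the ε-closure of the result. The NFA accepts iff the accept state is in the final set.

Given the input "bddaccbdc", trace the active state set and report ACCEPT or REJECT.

Answer: REJECT

Steps:
S₀ = ε-closure({0}) = {0,2,4}
'b' @ 1: {1,3,6,7,8,10,11,12}  ✓accept
'd' @ 2: {7,8,9,10,11,12}  ✓accept
'd' @ 3: {7,8,9,10,11,12}  ✓accept
'a' @ 4: {7,8,9,10,11,12,13,14}  ✓accept
'c' @ 5: {7,8,9,10,11,12,15}  ✓accept
'c' @ 6: {7,8,9,10,11,12}  ✓accept
'b' @ 7: {}  — no active states
rest 'dc' ignored (set empty)
end set {} — state 11 not in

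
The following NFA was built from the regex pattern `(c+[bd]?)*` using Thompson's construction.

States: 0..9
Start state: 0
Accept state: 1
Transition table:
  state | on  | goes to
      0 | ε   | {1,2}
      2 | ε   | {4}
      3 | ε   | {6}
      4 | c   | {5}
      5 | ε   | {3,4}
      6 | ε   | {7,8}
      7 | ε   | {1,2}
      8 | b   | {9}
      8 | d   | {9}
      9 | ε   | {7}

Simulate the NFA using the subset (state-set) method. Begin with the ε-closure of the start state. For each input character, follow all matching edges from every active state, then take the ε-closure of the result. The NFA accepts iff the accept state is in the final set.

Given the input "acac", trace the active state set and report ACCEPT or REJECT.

start: ε-closure({0}) = {0,1,2,4}
'a' @ 1: {}  — state set empty
rest 'cac' ignored (set empty)
final: {}; accept 1 not in set

Answer: REJECT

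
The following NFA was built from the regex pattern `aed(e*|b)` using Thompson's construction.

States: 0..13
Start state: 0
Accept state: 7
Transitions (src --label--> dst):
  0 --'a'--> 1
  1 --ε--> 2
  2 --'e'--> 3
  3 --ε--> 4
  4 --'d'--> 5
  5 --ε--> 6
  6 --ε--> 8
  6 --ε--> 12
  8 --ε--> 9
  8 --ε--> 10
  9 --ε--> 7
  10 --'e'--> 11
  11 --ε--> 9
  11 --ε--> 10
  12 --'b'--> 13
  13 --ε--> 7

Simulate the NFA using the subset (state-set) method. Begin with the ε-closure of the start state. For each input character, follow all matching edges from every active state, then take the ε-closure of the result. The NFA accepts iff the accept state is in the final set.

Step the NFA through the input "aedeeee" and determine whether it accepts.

initial (ε-close {0}): {0}
'a' @ 1: {1,2}
'e' @ 2: {3,4}
'd' @ 3: {5,6,7,8,9,10,12}  [accepting]
'e' @ 4: {7,9,10,11}  [accepting]
'e' @ 5: {7,9,10,11}  [accepting]
'e' @ 6: {7,9,10,11}  [accepting]
'e' @ 7: {7,9,10,11}  [accepting]
after full input: {7,9,10,11}  (accept=7 in)

Answer: ACCEPT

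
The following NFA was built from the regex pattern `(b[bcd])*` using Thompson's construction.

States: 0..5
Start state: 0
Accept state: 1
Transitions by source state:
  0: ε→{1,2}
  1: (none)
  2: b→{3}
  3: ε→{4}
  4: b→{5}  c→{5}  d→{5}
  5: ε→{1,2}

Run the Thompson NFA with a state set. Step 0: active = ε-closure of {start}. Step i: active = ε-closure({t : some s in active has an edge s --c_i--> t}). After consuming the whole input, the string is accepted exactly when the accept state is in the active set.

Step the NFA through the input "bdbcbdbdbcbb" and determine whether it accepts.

start: ε-closure({0}) = {0,1,2}
'b' @ 1: {3,4}
'd' @ 2: {1,2,5}  ✓accept
'b' @ 3: {3,4}
'c' @ 4: {1,2,5}  ✓accept
'b' @ 5: {3,4}
'd' @ 6: {1,2,5}  ✓accept
'b' @ 7: {3,4}
'd' @ 8: {1,2,5}  ✓accept
'b' @ 9: {3,4}
'c' @ 10: {1,2,5}  ✓accept
'b' @ 11: {3,4}
'b' @ 12: {1,2,5}  ✓accept
after full input: {1,2,5}  (accept=1 in)

Answer: ACCEPT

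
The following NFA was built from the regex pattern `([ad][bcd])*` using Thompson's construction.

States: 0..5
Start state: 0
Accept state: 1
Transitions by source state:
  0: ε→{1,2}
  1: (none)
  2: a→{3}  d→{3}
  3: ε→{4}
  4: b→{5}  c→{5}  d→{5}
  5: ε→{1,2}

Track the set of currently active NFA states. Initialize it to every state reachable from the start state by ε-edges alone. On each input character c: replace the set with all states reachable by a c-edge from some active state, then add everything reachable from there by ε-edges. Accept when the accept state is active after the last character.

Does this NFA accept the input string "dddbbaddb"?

Answer: REJECT

Trace:
S₀ = ε-closure({0}) = {0,1,2}
'd' @ 1: {3,4}
'd' @ 2: {1,2,5}  (accept∈set)
'd' @ 3: {3,4}
'b' @ 4: {1,2,5}  (accept∈set)
'b' @ 5: {}  — no active states
rest 'addb' ignored (set empty)
after full input: {}  (accept=1 not in)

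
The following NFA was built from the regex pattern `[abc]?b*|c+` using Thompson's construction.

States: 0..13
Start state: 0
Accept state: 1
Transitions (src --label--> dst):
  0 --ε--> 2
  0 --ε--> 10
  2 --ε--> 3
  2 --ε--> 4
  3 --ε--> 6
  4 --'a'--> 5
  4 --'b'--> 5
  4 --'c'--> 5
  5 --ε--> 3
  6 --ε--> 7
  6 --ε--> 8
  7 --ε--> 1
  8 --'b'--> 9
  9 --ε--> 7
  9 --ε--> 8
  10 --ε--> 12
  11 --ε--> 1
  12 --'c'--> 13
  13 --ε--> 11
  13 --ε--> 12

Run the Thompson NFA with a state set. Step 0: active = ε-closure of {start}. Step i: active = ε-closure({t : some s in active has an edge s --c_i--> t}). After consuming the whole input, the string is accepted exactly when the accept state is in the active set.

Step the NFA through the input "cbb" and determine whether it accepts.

initial (ε-close {0}): {0,1,2,3,4,6,7,8,10,12}
'c' @ 1: {1,3,5,6,7,8,11,12,13}  ✓accept
'b' @ 2: {1,7,8,9}  ✓accept
'b' @ 3: {1,7,8,9}  ✓accept
end set {1,7,8,9} — state 1 in

Answer: ACCEPT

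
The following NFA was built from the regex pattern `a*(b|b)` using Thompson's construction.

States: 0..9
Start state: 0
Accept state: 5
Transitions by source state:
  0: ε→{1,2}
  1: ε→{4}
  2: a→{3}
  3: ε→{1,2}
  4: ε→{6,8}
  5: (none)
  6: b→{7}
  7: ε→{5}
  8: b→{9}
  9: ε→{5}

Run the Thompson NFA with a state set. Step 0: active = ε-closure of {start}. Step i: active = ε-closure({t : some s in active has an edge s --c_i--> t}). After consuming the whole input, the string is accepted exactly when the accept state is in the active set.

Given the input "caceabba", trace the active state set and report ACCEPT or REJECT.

initial (ε-close {0}): {0,1,2,4,6,8}
'c' @ 1: {}  — no active states
rest 'aceabba' ignored (set empty)
after full input: {}  (accept=5 not in)

Answer: REJECT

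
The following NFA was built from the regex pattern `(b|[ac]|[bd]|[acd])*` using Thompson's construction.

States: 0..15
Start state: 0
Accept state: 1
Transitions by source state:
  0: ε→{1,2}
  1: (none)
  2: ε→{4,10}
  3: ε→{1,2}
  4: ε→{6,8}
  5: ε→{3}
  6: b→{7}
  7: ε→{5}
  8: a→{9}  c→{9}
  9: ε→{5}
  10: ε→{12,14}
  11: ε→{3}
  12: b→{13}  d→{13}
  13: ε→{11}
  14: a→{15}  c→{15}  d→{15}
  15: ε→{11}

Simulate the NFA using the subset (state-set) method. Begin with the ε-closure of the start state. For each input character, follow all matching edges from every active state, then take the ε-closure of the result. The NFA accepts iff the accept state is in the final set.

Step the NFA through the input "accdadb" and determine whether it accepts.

Answer: ACCEPT

Steps:
start: ε-closure({0}) = {0,1,2,4,6,8,10,12,14}
'a' @ 1: {1,2,3,4,5,6,8,9,10,11,12,14,15}  ✓accept
'c' @ 2: {1,2,3,4,5,6,8,9,10,11,12,14,15}  ✓accept
'c' @ 3: {1,2,3,4,5,6,8,9,10,11,12,14,15}  ✓accept
'd' @ 4: {1,2,3,4,6,8,10,11,12,13,14,15}  ✓accept
'a' @ 5: {1,2,3,4,5,6,8,9,10,11,12,14,15}  ✓accept
'd' @ 6: {1,2,3,4,6,8,10,11,12,13,14,15}  ✓accept
'b' @ 7: {1,2,3,4,5,6,7,8,10,11,12,13,14}  ✓accept
after full input: {1,2,3,4,5,6,7,8,10,11,12,13,14}  (accept=1 in)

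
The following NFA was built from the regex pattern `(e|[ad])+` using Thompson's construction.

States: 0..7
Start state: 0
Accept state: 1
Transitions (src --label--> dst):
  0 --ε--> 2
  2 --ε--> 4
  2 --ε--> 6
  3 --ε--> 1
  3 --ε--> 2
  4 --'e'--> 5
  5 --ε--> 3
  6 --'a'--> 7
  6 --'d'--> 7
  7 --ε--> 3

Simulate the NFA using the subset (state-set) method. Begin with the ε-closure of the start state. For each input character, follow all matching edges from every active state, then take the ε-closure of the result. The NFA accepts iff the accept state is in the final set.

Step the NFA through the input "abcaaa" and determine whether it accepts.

Answer: REJECT

Derivation:
initial (ε-close {0}): {0,2,4,6}
'a' @ 1: {1,2,3,4,6,7}  (accept∈set)
'b' @ 2: {}  — dead — no transitions
rest 'caaa' ignored (set empty)
end set {} — state 1 not in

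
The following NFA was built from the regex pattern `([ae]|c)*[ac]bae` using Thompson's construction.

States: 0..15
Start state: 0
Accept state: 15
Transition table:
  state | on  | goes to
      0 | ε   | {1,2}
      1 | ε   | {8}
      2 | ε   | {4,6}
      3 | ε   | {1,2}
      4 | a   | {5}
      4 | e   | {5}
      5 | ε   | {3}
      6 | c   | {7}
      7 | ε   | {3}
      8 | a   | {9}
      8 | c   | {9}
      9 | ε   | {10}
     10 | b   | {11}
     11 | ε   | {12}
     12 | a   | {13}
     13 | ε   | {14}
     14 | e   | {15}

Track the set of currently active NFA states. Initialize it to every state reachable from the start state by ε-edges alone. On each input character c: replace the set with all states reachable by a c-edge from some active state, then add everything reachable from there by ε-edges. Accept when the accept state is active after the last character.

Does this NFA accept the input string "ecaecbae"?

Answer: ACCEPT

Trace:
start: ε-closure({0}) = {0,1,2,4,6,8}
'e' @ 1: {1,2,3,4,5,6,8}
'c' @ 2: {1,2,3,4,6,7,8,9,10}
'a' @ 3: {1,2,3,4,5,6,8,9,10}
'e' @ 4: {1,2,3,4,5,6,8}
'c' @ 5: {1,2,3,4,6,7,8,9,10}
'b' @ 6: {11,12}
'a' @ 7: {13,14}
'e' @ 8: {15}  (accept∈set)
end set {15} — state 15 in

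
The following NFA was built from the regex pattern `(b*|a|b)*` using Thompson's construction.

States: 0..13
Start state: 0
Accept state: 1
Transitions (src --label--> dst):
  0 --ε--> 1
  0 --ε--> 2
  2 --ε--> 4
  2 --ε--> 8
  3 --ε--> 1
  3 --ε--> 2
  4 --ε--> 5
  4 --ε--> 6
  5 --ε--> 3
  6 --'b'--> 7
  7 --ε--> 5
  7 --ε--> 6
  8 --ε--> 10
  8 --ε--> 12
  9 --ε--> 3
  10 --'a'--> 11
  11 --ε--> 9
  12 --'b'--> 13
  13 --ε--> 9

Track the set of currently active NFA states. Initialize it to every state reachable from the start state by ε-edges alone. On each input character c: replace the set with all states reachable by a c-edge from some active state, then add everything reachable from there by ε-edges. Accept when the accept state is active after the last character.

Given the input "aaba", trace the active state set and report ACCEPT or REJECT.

Answer: ACCEPT

Derivation:
start: ε-closure({0}) = {0,1,2,3,4,5,6,8,10,12}
'a' @ 1: {1,2,3,4,5,6,8,9,10,11,12}  [accepting]
'a' @ 2: {1,2,3,4,5,6,8,9,10,11,12}  [accepting]
'b' @ 3: {1,2,3,4,5,6,7,8,9,10,12,13}  [accepting]
'a' @ 4: {1,2,3,4,5,6,8,9,10,11,12}  [accepting]
final: {1,2,3,4,5,6,8,9,10,11,12}; accept 1 in set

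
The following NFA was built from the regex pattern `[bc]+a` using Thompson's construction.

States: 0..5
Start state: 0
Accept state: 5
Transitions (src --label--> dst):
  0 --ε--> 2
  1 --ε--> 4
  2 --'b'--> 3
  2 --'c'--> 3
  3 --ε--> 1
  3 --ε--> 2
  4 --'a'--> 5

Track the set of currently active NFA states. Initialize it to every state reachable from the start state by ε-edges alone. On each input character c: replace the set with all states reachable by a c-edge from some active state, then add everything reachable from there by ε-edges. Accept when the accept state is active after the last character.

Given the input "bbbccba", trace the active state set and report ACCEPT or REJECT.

Answer: ACCEPT

Steps:
start: ε-closure({0}) = {0,2}
'b' @ 1: {1,2,3,4}
'b' @ 2: {1,2,3,4}
'b' @ 3: {1,2,3,4}
'c' @ 4: {1,2,3,4}
'c' @ 5: {1,2,3,4}
'b' @ 6: {1,2,3,4}
'a' @ 7: {5}  [accepting]
final: {5}; accept 5 in set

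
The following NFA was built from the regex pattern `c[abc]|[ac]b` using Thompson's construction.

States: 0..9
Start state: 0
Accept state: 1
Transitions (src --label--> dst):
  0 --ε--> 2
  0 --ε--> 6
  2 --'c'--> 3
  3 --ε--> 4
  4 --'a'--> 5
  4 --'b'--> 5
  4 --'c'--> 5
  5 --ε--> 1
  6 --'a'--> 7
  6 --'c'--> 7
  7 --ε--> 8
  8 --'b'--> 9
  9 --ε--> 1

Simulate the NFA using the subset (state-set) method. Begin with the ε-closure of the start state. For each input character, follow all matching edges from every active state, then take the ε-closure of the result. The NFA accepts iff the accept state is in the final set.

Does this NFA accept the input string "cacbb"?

initial (ε-close {0}): {0,2,6}
'c' @ 1: {3,4,7,8}
'a' @ 2: {1,5}  (accept∈set)
'c' @ 3: {}  — dead — no transitions
rest 'bb' ignored (set empty)
end set {} — state 1 not in

Answer: REJECT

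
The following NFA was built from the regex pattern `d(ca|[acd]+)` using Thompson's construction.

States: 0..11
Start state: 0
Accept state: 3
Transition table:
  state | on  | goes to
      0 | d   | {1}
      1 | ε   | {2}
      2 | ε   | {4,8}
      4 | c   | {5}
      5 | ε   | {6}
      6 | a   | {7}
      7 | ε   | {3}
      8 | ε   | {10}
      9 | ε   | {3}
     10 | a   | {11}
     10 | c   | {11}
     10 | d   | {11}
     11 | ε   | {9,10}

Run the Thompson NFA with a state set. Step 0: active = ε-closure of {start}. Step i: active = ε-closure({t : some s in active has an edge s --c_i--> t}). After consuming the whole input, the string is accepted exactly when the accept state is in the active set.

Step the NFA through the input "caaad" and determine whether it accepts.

Answer: REJECT

Steps:
initial (ε-close {0}): {0}
'c' @ 1: {}  — dead — no transitions
rest 'aaad' ignored (set empty)
end set {} — state 3 not in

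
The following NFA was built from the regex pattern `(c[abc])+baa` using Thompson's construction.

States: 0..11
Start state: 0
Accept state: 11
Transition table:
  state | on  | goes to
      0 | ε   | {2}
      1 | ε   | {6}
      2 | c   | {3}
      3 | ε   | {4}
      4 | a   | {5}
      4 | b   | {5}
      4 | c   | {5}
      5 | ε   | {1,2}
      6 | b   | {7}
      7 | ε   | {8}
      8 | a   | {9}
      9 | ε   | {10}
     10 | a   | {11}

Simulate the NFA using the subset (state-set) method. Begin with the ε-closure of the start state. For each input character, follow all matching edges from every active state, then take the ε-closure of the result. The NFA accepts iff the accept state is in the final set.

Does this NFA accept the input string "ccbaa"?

Answer: ACCEPT

Steps:
S₀ = ε-closure({0}) = {0,2}
'c' @ 1: {3,4}
'c' @ 2: {1,2,5,6}
'b' @ 3: {7,8}
'a' @ 4: {9,10}
'a' @ 5: {11}  ✓accept
end set {11} — state 11 in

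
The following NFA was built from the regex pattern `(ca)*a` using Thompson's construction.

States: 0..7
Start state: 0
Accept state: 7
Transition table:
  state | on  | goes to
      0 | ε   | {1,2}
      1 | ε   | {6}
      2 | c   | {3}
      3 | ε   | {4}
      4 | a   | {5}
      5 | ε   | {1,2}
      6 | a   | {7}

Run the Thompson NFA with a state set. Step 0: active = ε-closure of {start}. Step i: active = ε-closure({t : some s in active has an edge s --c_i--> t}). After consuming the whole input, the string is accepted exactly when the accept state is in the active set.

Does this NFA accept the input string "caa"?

S₀ = ε-closure({0}) = {0,1,2,6}
'c' @ 1: {3,4}
'a' @ 2: {1,2,5,6}
'a' @ 3: {7}  [accepting]
after full input: {7}  (accept=7 in)

Answer: ACCEPT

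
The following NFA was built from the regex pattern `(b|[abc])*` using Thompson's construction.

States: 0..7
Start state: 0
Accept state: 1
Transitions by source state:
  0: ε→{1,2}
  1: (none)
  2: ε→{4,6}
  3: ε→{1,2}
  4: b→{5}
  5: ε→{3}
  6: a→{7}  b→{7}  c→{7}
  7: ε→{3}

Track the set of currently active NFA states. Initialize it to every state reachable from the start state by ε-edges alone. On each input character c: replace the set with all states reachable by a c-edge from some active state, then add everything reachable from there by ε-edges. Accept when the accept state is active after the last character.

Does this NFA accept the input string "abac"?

Answer: ACCEPT

Derivation:
initial (ε-close {0}): {0,1,2,4,6}
'a' @ 1: {1,2,3,4,6,7}  ✓accept
'b' @ 2: {1,2,3,4,5,6,7}  ✓accept
'a' @ 3: {1,2,3,4,6,7}  ✓accept
'c' @ 4: {1,2,3,4,6,7}  ✓accept
end set {1,2,3,4,6,7} — state 1 in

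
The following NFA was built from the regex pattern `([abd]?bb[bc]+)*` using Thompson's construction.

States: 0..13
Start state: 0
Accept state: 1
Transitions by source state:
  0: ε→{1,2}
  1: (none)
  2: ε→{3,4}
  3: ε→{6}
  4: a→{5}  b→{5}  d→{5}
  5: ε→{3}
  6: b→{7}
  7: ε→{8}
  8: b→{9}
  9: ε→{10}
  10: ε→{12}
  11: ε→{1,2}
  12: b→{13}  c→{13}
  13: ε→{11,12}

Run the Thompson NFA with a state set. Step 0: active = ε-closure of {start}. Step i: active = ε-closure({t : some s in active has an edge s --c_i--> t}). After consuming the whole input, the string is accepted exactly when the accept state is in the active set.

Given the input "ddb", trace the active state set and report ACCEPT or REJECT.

Answer: REJECT

Derivation:
initial (ε-close {0}): {0,1,2,3,4,6}
'd' @ 1: {3,5,6}
'd' @ 2: {}  — state set empty
rest 'b' ignored (set empty)
end set {} — state 1 not in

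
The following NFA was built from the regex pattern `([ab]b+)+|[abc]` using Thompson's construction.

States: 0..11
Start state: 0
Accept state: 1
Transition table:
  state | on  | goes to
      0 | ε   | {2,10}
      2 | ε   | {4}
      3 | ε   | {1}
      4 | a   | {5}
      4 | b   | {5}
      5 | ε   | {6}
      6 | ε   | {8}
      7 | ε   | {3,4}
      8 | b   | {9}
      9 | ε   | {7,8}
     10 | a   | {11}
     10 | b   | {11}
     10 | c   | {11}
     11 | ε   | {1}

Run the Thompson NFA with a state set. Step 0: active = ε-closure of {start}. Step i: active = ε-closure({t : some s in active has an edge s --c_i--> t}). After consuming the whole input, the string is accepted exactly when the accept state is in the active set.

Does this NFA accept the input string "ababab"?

start: ε-closure({0}) = {0,2,4,10}
'a' @ 1: {1,5,6,8,11}  (accept∈set)
'b' @ 2: {1,3,4,7,8,9}  (accept∈set)
'a' @ 3: {5,6,8}
'b' @ 4: {1,3,4,7,8,9}  (accept∈set)
'a' @ 5: {5,6,8}
'b' @ 6: {1,3,4,7,8,9}  (accept∈set)
after full input: {1,3,4,7,8,9}  (accept=1 in)

Answer: ACCEPT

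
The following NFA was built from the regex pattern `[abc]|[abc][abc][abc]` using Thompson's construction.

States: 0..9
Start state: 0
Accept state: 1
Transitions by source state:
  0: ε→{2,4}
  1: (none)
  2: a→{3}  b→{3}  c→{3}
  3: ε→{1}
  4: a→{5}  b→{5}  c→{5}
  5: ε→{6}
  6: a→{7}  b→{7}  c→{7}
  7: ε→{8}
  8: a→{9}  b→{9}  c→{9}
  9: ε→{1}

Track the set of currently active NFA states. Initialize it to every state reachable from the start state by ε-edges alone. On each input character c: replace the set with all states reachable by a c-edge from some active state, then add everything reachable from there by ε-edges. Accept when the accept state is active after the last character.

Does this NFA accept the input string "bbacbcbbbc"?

Answer: REJECT

Trace:
initial (ε-close {0}): {0,2,4}
'b' @ 1: {1,3,5,6}  ✓accept
'b' @ 2: {7,8}
'a' @ 3: {1,9}  ✓accept
'c' @ 4: {}  — state set empty
rest 'bcbbbc' ignored (set empty)
end set {} — state 1 not in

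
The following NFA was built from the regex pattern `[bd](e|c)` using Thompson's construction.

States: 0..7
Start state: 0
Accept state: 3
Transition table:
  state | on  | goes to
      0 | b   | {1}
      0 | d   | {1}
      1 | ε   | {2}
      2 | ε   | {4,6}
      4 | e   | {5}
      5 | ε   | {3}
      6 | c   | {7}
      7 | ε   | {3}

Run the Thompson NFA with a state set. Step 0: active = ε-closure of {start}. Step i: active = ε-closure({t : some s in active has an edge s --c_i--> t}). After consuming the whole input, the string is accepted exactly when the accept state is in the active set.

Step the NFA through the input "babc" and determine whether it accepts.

Answer: REJECT

Derivation:
initial (ε-close {0}): {0}
'b' @ 1: {1,2,4,6}
'a' @ 2: {}  — dead — no transitions
rest 'bc' ignored (set empty)
end set {} — state 3 not in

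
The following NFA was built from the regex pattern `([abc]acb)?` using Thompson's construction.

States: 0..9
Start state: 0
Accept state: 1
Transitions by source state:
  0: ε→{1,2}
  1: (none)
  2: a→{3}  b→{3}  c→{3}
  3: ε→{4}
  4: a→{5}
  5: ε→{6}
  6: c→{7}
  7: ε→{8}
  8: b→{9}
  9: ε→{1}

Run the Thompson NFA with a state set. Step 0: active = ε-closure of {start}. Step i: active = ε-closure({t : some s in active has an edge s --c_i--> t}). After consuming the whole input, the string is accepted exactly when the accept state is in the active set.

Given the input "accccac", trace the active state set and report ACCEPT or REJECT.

Answer: REJECT

Derivation:
S₀ = ε-closure({0}) = {0,1,2}
'a' @ 1: {3,4}
'c' @ 2: {}  — no active states
rest 'cccac' ignored (set empty)
after full input: {}  (accept=1 not in)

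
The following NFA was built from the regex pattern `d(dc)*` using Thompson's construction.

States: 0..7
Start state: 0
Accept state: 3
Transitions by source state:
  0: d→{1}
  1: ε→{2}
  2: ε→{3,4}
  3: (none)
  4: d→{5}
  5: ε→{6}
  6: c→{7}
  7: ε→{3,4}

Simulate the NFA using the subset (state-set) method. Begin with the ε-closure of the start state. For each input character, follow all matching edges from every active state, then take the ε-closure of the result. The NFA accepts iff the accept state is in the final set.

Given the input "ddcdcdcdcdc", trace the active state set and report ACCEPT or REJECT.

start: ε-closure({0}) = {0}
'd' @ 1: {1,2,3,4}  [accepting]
'd' @ 2: {5,6}
'c' @ 3: {3,4,7}  [accepting]
'd' @ 4: {5,6}
'c' @ 5: {3,4,7}  [accepting]
'd' @ 6: {5,6}
'c' @ 7: {3,4,7}  [accepting]
'd' @ 8: {5,6}
'c' @ 9: {3,4,7}  [accepting]
'd' @ 10: {5,6}
'c' @ 11: {3,4,7}  [accepting]
final: {3,4,7}; accept 3 in set

Answer: ACCEPT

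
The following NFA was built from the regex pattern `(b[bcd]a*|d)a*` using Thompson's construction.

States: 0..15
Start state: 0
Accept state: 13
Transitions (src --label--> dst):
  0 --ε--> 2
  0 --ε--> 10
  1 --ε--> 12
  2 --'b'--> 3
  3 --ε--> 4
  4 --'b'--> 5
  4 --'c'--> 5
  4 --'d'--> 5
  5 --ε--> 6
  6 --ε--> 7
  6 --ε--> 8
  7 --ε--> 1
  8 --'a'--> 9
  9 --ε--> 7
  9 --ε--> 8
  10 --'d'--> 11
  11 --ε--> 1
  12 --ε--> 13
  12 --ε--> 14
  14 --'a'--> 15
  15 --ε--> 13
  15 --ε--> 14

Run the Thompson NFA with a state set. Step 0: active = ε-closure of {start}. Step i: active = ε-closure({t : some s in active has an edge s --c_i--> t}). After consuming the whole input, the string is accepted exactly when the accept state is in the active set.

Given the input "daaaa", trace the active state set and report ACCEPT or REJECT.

start: ε-closure({0}) = {0,2,10}
'd' @ 1: {1,11,12,13,14}  (accept∈set)
'a' @ 2: {13,14,15}  (accept∈set)
'a' @ 3: {13,14,15}  (accept∈set)
'a' @ 4: {13,14,15}  (accept∈set)
'a' @ 5: {13,14,15}  (accept∈set)
final: {13,14,15}; accept 13 in set

Answer: ACCEPT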